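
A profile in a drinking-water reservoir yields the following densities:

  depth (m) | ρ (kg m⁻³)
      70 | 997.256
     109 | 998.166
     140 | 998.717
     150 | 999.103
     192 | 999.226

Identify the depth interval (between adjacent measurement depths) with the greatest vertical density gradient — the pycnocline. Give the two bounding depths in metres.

Compute the density gradient over each adjacent pair:
  70–109 m: Δρ/Δz = 0.910/39 = 0.023 kg m⁻⁴
  109–140 m: Δρ/Δz = 0.551/31 = 0.018 kg m⁻⁴
  140–150 m: Δρ/Δz = 0.386/10 = 0.039 kg m⁻⁴
  150–192 m: Δρ/Δz = 0.123/42 = 2.9 × 10⁻³ kg m⁻⁴
The largest gradient is in the 140–150 m interval — the pycnocline.

140–150 m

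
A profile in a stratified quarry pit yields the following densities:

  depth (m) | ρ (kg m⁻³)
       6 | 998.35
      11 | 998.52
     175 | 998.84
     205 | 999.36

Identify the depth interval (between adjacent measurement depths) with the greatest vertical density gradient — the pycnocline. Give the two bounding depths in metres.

Compute the density gradient over each adjacent pair:
  6–11 m: Δρ/Δz = 0.17/5 = 0.034 kg m⁻⁴
  11–175 m: Δρ/Δz = 0.32/164 = 2.0 × 10⁻³ kg m⁻⁴
  175–205 m: Δρ/Δz = 0.52/30 = 0.017 kg m⁻⁴
The largest gradient is in the 6–11 m interval — the pycnocline.

6–11 m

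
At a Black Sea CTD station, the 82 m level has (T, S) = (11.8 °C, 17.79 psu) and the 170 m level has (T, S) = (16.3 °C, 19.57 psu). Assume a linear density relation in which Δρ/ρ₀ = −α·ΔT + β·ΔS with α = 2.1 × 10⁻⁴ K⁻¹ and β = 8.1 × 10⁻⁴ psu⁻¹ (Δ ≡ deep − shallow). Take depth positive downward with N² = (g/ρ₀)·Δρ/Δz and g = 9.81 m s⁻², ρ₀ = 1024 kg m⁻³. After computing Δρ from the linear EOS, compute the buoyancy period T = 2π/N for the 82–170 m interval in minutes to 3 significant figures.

ΔT = +4.5 K, ΔS = +1.78 psu (deep − shallow).
Δρ/ρ₀ = −αΔT + βΔS = -9.45 × 10⁻⁴ + 1.4418 × 10⁻³ = 4.968 × 10⁻⁴, so Δρ ≈ 0.5087 kg m⁻³.
N² = (g/ρ₀)·Δρ/Δz = g·(Δρ/ρ₀)/Δz = 9.81 × 4.968 × 10⁻⁴ / 88 = 5.5382 × 10⁻⁵ s⁻².
N = √(5.5382 × 10⁻⁵) = 7.4419 × 10⁻³ rad s⁻¹ → T = 2π/N = 844.30 s = 14.072 min ≈ 14.1 min.

14.1 min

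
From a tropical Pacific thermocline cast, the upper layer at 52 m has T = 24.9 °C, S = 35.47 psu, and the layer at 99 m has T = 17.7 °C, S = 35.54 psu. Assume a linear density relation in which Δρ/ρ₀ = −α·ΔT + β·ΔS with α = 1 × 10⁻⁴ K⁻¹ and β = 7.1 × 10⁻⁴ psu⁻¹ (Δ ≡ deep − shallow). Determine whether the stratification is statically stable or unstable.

ΔT = 17.7 − 24.9 = -7.2 K and ΔS = 35.54 − 35.47 = +0.07 psu (deep − shallow).
−αΔT = 7.20 × 10⁻⁴; βΔS = 4.97 × 10⁻⁵; sum Δρ/ρ₀ = 7.697 × 10⁻⁴.
Δρ/ρ₀ > 0, so Δρ > 0: deeper water is denser → statically stable.

stable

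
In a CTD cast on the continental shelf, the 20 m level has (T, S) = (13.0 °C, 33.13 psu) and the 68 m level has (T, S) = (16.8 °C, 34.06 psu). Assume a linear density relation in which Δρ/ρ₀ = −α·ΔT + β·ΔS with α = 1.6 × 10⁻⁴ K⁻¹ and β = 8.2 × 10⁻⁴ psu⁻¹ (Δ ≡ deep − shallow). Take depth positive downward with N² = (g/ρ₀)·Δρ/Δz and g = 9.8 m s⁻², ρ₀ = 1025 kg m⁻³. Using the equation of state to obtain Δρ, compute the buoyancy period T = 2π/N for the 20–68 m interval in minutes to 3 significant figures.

18.6 min

ΔT = +3.8 K, ΔS = +0.93 psu (deep − shallow).
Δρ/ρ₀ = −αΔT + βΔS = -6.08 × 10⁻⁴ + 7.626 × 10⁻⁴ = 1.546 × 10⁻⁴, so Δρ ≈ 0.1585 kg m⁻³.
N² = (g/ρ₀)·Δρ/Δz = g·(Δρ/ρ₀)/Δz = 9.8 × 1.546 × 10⁻⁴ / 48 = 3.1564 × 10⁻⁵ s⁻².
N = √(3.1564 × 10⁻⁵) = 5.6182 × 10⁻³ rad s⁻¹ → T = 2π/N = 1.1184 × 10³ s = 18.640 min ≈ 18.6 min.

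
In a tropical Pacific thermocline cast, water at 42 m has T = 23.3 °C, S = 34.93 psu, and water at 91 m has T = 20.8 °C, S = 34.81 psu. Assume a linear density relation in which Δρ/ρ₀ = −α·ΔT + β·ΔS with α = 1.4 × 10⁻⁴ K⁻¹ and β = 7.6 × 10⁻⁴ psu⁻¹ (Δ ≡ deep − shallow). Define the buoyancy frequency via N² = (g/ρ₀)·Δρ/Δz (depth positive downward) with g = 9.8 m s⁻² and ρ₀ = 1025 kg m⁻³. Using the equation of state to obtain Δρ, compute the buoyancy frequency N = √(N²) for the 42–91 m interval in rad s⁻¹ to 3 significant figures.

ΔT = -2.5 K, ΔS = -0.12 psu (deep − shallow).
Δρ/ρ₀ = −αΔT + βΔS = 3.50 × 10⁻⁴ − 9.12 × 10⁻⁵ = 2.588 × 10⁻⁴, so Δρ ≈ 0.2653 kg m⁻³.
N² = (g/ρ₀)·Δρ/Δz = g·(Δρ/ρ₀)/Δz = 9.8 × 2.588 × 10⁻⁴ / 49 = 5.1760 × 10⁻⁵ s⁻².
N = √(5.1760 × 10⁻⁵) = 7.1944 × 10⁻³ rad s⁻¹ ≈ 7.19 × 10⁻³ rad s⁻¹.

7.19 × 10⁻³ rad s⁻¹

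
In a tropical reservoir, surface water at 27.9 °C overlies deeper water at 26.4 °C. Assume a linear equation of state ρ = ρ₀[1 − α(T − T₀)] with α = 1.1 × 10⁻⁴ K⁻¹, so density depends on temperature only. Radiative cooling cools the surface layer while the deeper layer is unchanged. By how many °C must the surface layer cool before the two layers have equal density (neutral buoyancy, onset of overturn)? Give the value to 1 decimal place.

1.5 °C

With temperature the only control, equal density requires T_surf′ = T_deep.
T_surf′ = 26.4 °C.
Cooling required: 27.9 − 26.4 = 1.5 °C.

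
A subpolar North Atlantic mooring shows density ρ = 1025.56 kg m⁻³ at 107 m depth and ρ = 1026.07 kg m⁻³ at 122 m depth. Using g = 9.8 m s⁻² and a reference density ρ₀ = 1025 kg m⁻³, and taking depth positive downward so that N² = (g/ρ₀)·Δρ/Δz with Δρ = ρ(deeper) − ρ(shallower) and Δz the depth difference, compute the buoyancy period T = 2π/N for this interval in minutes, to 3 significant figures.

5.81 min

Δρ = 1026.07 − 1025.56 = 0.51 kg m⁻³ over Δz = 122 − 107 = 15 m.
N² = (9.8/1025) × (0.51/15) = 3.2507 × 10⁻⁴ s⁻².
N = √(3.2507 × 10⁻⁴) = 0.018030 rad s⁻¹, so T = 2π/N = 348.49 s = 5.8082 min ≈ 5.81 min.
N² > 0, so the interval is statically stable.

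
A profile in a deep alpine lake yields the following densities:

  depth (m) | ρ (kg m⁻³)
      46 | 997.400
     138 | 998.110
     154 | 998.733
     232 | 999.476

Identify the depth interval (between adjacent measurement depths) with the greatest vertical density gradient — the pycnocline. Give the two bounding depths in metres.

138–154 m

Compute the density gradient over each adjacent pair:
  46–138 m: Δρ/Δz = 0.710/92 = 7.7 × 10⁻³ kg m⁻⁴
  138–154 m: Δρ/Δz = 0.623/16 = 0.039 kg m⁻⁴
  154–232 m: Δρ/Δz = 0.743/78 = 9.5 × 10⁻³ kg m⁻⁴
The largest gradient is in the 138–154 m interval — the pycnocline.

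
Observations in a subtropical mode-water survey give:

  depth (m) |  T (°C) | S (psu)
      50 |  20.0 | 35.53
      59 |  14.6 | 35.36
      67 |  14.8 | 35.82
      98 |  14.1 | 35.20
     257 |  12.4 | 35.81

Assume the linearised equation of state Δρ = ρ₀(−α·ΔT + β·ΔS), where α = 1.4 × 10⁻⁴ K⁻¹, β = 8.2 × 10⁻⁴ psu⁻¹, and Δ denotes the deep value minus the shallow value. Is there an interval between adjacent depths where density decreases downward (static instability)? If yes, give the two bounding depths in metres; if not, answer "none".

67–98 m

Evaluate Δρ/ρ₀ = −αΔT + βΔS across each adjacent pair:
  50–59 m: −αΔT+βΔS = −(1.4 × 10⁻⁴)(-5.4)+(8.2 × 10⁻⁴)(-0.17) = 6.2 × 10⁻⁴ → stable
  59–67 m: −αΔT+βΔS = −(1.4 × 10⁻⁴)(+0.2)+(8.2 × 10⁻⁴)(+0.46) = 3.5 × 10⁻⁴ → stable
  67–98 m: −αΔT+βΔS = −(1.4 × 10⁻⁴)(-0.7)+(8.2 × 10⁻⁴)(-0.62) = -4.1 × 10⁻⁴ → UNSTABLE
  98–257 m: −αΔT+βΔS = −(1.4 × 10⁻⁴)(-1.7)+(8.2 × 10⁻⁴)(+0.61) = 7.4 × 10⁻⁴ → stable
The 67–98 m interval has Δρ < 0: lighter water underlies denser water.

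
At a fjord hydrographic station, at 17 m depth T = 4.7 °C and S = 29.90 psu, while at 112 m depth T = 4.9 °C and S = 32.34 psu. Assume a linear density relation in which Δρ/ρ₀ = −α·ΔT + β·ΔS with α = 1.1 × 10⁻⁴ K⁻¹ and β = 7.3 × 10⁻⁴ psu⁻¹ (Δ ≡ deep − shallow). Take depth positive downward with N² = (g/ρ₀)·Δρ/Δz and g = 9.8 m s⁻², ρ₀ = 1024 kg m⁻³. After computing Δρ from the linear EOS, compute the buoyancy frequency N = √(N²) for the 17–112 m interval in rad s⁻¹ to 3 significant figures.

0.0135 rad s⁻¹

ΔT = +0.2 K, ΔS = +2.44 psu (deep − shallow).
Δρ/ρ₀ = −αΔT + βΔS = -2.20 × 10⁻⁵ + 1.7812 × 10⁻³ = 1.7592 × 10⁻³, so Δρ ≈ 1.801 kg m⁻³.
N² = (g/ρ₀)·Δρ/Δz = g·(Δρ/ρ₀)/Δz = 9.8 × 1.7592 × 10⁻³ / 95 = 1.8148 × 10⁻⁴ s⁻².
N = √(1.8148 × 10⁻⁴) = 0.013471 rad s⁻¹ ≈ 0.0135 rad s⁻¹.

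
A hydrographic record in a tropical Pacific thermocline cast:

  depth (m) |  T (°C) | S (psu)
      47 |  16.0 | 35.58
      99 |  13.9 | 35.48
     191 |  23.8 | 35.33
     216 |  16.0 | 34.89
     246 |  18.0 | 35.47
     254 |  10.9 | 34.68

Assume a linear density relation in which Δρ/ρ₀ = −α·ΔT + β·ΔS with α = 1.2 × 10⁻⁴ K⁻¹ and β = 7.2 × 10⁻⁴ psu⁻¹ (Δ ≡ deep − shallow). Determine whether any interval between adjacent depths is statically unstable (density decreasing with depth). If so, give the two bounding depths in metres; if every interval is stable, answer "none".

99–191 m

Evaluate Δρ/ρ₀ = −αΔT + βΔS across each adjacent pair:
  47–99 m: −αΔT+βΔS = −(1.2 × 10⁻⁴)(-2.1)+(7.2 × 10⁻⁴)(-0.10) = 1.8 × 10⁻⁴ → stable
  99–191 m: −αΔT+βΔS = −(1.2 × 10⁻⁴)(+9.9)+(7.2 × 10⁻⁴)(-0.15) = -1.3 × 10⁻³ → UNSTABLE
  191–216 m: −αΔT+βΔS = −(1.2 × 10⁻⁴)(-7.8)+(7.2 × 10⁻⁴)(-0.44) = 6.2 × 10⁻⁴ → stable
  216–246 m: −αΔT+βΔS = −(1.2 × 10⁻⁴)(+2.0)+(7.2 × 10⁻⁴)(+0.58) = 1.8 × 10⁻⁴ → stable
  246–254 m: −αΔT+βΔS = −(1.2 × 10⁻⁴)(-7.1)+(7.2 × 10⁻⁴)(-0.79) = 2.8 × 10⁻⁴ → stable
The 99–191 m interval has Δρ < 0: lighter water underlies denser water.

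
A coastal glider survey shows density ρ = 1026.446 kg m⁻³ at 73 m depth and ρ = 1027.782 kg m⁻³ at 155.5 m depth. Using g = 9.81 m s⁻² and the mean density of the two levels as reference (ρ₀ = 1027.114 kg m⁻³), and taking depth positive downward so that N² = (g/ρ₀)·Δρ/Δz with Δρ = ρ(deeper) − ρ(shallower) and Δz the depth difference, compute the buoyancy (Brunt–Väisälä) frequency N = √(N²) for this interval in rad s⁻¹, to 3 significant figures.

0.0124 rad s⁻¹

Δρ = 1027.782 − 1026.446 = 1.336 kg m⁻³ over Δz = 155.5 − 73 = 82.5 m.
N² = (9.81/1027.114) × (1.336/82.5) = 1.5467 × 10⁻⁴ s⁻².
N = √(1.5467 × 10⁻⁴) = 0.012437 rad s⁻¹ ≈ 0.0124 rad s⁻¹.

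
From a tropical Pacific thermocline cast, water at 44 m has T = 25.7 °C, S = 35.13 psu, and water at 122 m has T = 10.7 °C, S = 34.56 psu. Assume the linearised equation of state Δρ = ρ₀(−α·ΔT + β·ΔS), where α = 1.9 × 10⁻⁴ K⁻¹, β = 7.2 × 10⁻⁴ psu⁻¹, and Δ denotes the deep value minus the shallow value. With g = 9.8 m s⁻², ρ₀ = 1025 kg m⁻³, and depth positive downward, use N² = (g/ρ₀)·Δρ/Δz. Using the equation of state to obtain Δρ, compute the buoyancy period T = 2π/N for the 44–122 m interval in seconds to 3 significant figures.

ΔT = -15.0 K, ΔS = -0.57 psu (deep − shallow).
Δρ/ρ₀ = −αΔT + βΔS = 2.85 × 10⁻³ − 4.104 × 10⁻⁴ = 2.4396 × 10⁻³, so Δρ ≈ 2.501 kg m⁻³.
N² = (g/ρ₀)·Δρ/Δz = g·(Δρ/ρ₀)/Δz = 9.8 × 2.4396 × 10⁻³ / 78 = 3.0651 × 10⁻⁴ s⁻².
N = √(3.0651 × 10⁻⁴) = 0.017507 rad s⁻¹ → T = 2π/N = 358.90 s ≈ 359 s.

359 s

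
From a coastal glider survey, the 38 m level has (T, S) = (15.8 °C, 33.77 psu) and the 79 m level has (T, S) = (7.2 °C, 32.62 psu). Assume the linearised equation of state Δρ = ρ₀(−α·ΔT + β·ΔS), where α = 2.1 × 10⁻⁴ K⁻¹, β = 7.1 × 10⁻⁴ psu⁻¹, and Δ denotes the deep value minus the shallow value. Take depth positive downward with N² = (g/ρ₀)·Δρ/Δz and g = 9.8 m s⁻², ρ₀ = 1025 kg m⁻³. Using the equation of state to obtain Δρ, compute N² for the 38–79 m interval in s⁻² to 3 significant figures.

ΔT = -8.6 K, ΔS = -1.15 psu (deep − shallow).
Δρ/ρ₀ = −αΔT + βΔS = 1.806 × 10⁻³ − 8.165 × 10⁻⁴ = 9.895 × 10⁻⁴, so Δρ ≈ 1.014 kg m⁻³.
N² = (g/ρ₀)·Δρ/Δz = g·(Δρ/ρ₀)/Δz = 9.8 × 9.895 × 10⁻⁴ / 41 = 2.3651 × 10⁻⁴ s⁻² ≈ 2.37 × 10⁻⁴ s⁻².

2.37 × 10⁻⁴ s⁻²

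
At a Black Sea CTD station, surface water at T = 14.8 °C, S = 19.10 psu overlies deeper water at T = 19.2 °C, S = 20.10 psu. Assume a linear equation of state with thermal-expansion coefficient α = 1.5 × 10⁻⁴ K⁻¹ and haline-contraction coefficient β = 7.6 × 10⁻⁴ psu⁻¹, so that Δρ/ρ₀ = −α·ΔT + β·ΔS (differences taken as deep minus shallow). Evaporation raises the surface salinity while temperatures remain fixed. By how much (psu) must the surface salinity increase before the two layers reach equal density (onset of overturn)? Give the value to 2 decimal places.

Neutral buoyancy requires −α(T_deep − T_surf) + β(S_deep − S_surf′) = 0.
S_surf′ = S_deep − (α/β)·ΔT = 20.10 − (1.5 × 10⁻⁴/7.6 × 10⁻⁴)·(+4.4) = 19.2316 psu.
Increase required: 19.2316 − 19.10 = 0.1316 psu.

0.13 psu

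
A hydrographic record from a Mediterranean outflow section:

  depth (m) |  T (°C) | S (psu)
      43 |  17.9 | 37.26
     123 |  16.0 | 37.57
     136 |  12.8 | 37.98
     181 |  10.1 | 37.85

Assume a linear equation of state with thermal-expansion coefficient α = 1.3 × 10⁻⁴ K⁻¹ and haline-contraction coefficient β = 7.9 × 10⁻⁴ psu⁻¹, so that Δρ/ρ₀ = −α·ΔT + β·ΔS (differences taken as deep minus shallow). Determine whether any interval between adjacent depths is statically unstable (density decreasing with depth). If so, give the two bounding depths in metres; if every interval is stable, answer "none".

Evaluate Δρ/ρ₀ = −αΔT + βΔS across each adjacent pair:
  43–123 m: −αΔT+βΔS = −(1.3 × 10⁻⁴)(-1.9)+(7.9 × 10⁻⁴)(+0.31) = 4.9 × 10⁻⁴ → stable
  123–136 m: −αΔT+βΔS = −(1.3 × 10⁻⁴)(-3.2)+(7.9 × 10⁻⁴)(+0.41) = 7.4 × 10⁻⁴ → stable
  136–181 m: −αΔT+βΔS = −(1.3 × 10⁻⁴)(-2.7)+(7.9 × 10⁻⁴)(-0.13) = 2.5 × 10⁻⁴ → stable
Every interval has Δρ > 0: the column is stably stratified throughout.

none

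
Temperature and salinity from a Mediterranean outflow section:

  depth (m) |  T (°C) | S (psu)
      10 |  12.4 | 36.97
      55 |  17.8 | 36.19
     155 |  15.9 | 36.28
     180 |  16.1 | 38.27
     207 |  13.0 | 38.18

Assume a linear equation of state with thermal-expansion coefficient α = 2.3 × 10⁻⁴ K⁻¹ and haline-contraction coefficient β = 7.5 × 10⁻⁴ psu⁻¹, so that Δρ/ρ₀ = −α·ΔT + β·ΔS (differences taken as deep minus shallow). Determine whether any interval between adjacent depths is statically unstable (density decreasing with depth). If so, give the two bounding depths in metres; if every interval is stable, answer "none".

Evaluate Δρ/ρ₀ = −αΔT + βΔS across each adjacent pair:
  10–55 m: −αΔT+βΔS = −(2.3 × 10⁻⁴)(+5.4)+(7.5 × 10⁻⁴)(-0.78) = -1.8 × 10⁻³ → UNSTABLE
  55–155 m: −αΔT+βΔS = −(2.3 × 10⁻⁴)(-1.9)+(7.5 × 10⁻⁴)(+0.09) = 5.0 × 10⁻⁴ → stable
  155–180 m: −αΔT+βΔS = −(2.3 × 10⁻⁴)(+0.2)+(7.5 × 10⁻⁴)(+1.99) = 1.4 × 10⁻³ → stable
  180–207 m: −αΔT+βΔS = −(2.3 × 10⁻⁴)(-3.1)+(7.5 × 10⁻⁴)(-0.09) = 6.5 × 10⁻⁴ → stable
The 10–55 m interval has Δρ < 0: lighter water underlies denser water.

10–55 m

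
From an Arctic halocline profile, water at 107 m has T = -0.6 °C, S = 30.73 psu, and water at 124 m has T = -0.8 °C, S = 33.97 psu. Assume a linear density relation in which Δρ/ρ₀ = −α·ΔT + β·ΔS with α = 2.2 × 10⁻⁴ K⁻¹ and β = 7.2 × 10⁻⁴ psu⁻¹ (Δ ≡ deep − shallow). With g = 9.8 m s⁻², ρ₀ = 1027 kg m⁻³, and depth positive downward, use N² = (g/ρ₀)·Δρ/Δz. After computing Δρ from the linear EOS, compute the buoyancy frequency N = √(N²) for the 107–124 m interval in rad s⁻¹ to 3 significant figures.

0.0370 rad s⁻¹

ΔT = -0.2 K, ΔS = +3.24 psu (deep − shallow).
Δρ/ρ₀ = −αΔT + βΔS = 4.40 × 10⁻⁵ + 2.3328 × 10⁻³ = 2.3768 × 10⁻³, so Δρ ≈ 2.441 kg m⁻³.
N² = (g/ρ₀)·Δρ/Δz = g·(Δρ/ρ₀)/Δz = 9.8 × 2.3768 × 10⁻³ / 17 = 1.3702 × 10⁻³ s⁻².
N = √(1.3702 × 10⁻³) = 0.037016 rad s⁻¹ ≈ 0.0370 rad s⁻¹.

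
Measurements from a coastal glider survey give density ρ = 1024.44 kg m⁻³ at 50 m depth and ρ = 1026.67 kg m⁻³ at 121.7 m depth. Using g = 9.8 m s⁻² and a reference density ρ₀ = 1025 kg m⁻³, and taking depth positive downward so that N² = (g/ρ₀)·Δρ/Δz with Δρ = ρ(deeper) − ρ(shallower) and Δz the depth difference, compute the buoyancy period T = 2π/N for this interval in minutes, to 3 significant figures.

6.07 min

Δρ = 1026.67 − 1024.44 = 2.23 kg m⁻³ over Δz = 121.7 − 50 = 71.7 m.
N² = (9.8/1025) × (2.23/71.7) = 2.9736 × 10⁻⁴ s⁻².
N = √(2.9736 × 10⁻⁴) = 0.017244 rad s⁻¹, so T = 2π/N = 364.37 s = 6.0728 min ≈ 6.07 min.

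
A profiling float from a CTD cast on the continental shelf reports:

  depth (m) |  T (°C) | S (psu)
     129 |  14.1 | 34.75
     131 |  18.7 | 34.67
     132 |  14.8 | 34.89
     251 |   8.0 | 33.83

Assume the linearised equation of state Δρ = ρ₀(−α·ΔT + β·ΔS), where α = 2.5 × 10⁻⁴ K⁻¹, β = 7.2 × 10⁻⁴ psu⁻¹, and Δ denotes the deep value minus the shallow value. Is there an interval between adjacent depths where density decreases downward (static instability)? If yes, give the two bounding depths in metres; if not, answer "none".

129–131 m

Evaluate Δρ/ρ₀ = −αΔT + βΔS across each adjacent pair:
  129–131 m: −αΔT+βΔS = −(2.5 × 10⁻⁴)(+4.6)+(7.2 × 10⁻⁴)(-0.08) = -1.2 × 10⁻³ → UNSTABLE
  131–132 m: −αΔT+βΔS = −(2.5 × 10⁻⁴)(-3.9)+(7.2 × 10⁻⁴)(+0.22) = 1.1 × 10⁻³ → stable
  132–251 m: −αΔT+βΔS = −(2.5 × 10⁻⁴)(-6.8)+(7.2 × 10⁻⁴)(-1.06) = 9.4 × 10⁻⁴ → stable
The 129–131 m interval has Δρ < 0: lighter water underlies denser water.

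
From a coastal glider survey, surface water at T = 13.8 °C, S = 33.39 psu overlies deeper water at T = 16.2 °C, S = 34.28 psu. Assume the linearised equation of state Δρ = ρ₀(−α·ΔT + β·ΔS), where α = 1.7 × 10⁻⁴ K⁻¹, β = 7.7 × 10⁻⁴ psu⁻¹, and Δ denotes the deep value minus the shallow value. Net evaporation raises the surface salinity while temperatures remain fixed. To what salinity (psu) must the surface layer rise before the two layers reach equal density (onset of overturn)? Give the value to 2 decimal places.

33.75 psu

Neutral buoyancy requires −α(T_deep − T_surf) + β(S_deep − S_surf′) = 0.
S_surf′ = S_deep − (α/β)·ΔT = 34.28 − (1.7 × 10⁻⁴/7.7 × 10⁻⁴)·(+2.4) = 33.7501 psu.
Increase required: 33.7501 − 33.39 = 0.3601 psu.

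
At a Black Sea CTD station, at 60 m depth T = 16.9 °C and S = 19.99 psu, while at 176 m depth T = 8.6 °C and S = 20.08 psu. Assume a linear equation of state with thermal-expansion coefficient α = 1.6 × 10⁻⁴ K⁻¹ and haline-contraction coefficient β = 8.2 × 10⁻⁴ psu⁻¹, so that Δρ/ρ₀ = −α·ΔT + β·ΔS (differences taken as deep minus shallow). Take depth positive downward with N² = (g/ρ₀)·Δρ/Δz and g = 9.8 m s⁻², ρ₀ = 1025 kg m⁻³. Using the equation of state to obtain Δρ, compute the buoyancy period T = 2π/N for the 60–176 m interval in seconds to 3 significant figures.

577 s

ΔT = -8.3 K, ΔS = +0.09 psu (deep − shallow).
Δρ/ρ₀ = −αΔT + βΔS = 1.328 × 10⁻³ + 7.38 × 10⁻⁵ = 1.4018 × 10⁻³, so Δρ ≈ 1.437 kg m⁻³.
N² = (g/ρ₀)·Δρ/Δz = g·(Δρ/ρ₀)/Δz = 9.8 × 1.4018 × 10⁻³ / 116 = 1.1843 × 10⁻⁴ s⁻².
N = √(1.1843 × 10⁻⁴) = 0.010883 rad s⁻¹ → T = 2π/N = 577.34 s ≈ 577 s.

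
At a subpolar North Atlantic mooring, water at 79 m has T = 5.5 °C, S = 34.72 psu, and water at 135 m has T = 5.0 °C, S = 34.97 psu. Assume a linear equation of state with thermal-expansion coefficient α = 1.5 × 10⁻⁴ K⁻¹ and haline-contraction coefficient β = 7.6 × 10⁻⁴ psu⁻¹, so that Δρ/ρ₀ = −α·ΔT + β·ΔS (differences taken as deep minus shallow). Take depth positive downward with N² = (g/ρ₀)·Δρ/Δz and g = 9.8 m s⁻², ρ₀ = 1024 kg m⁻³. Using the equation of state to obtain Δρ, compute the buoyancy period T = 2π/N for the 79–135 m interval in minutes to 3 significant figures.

ΔT = -0.5 K, ΔS = +0.25 psu (deep − shallow).
Δρ/ρ₀ = −αΔT + βΔS = 7.50 × 10⁻⁵ + 1.90 × 10⁻⁴ = 2.65 × 10⁻⁴, so Δρ ≈ 0.2714 kg m⁻³.
N² = (g/ρ₀)·Δρ/Δz = g·(Δρ/ρ₀)/Δz = 9.8 × 2.65 × 10⁻⁴ / 56 = 4.6375 × 10⁻⁵ s⁻².
N = √(4.6375 × 10⁻⁵) = 6.8099 × 10⁻³ rad s⁻¹ → T = 2π/N = 922.65 s = 15.377 min ≈ 15.4 min.

15.4 min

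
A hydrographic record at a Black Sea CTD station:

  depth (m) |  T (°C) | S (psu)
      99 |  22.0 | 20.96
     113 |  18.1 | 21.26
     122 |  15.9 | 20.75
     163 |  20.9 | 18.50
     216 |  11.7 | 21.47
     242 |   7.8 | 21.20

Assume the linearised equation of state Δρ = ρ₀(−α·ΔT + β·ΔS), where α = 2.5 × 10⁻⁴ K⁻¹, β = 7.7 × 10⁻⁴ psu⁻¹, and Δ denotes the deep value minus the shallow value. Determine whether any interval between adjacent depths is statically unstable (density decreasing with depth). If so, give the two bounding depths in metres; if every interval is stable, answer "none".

122–163 m

Evaluate Δρ/ρ₀ = −αΔT + βΔS across each adjacent pair:
  99–113 m: −αΔT+βΔS = −(2.5 × 10⁻⁴)(-3.9)+(7.7 × 10⁻⁴)(+0.30) = 1.2 × 10⁻³ → stable
  113–122 m: −αΔT+βΔS = −(2.5 × 10⁻⁴)(-2.2)+(7.7 × 10⁻⁴)(-0.51) = 1.6 × 10⁻⁴ → stable
  122–163 m: −αΔT+βΔS = −(2.5 × 10⁻⁴)(+5.0)+(7.7 × 10⁻⁴)(-2.25) = -3.0 × 10⁻³ → UNSTABLE
  163–216 m: −αΔT+βΔS = −(2.5 × 10⁻⁴)(-9.2)+(7.7 × 10⁻⁴)(+2.97) = 4.6 × 10⁻³ → stable
  216–242 m: −αΔT+βΔS = −(2.5 × 10⁻⁴)(-3.9)+(7.7 × 10⁻⁴)(-0.27) = 7.7 × 10⁻⁴ → stable
The 122–163 m interval has Δρ < 0: lighter water underlies denser water.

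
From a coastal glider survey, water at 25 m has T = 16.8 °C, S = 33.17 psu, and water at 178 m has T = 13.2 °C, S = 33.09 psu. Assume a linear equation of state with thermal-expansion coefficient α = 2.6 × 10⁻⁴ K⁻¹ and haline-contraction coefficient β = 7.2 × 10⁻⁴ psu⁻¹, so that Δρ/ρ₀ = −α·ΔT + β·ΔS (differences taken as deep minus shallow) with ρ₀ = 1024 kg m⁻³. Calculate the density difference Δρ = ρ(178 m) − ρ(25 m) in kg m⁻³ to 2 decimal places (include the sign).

ΔT = -3.6 K, ΔS = -0.08 psu (deep − shallow).
Δρ/ρ₀ = −(2.6 × 10⁻⁴)(-3.6) + (7.2 × 10⁻⁴)(-0.08) = 8.784 × 10⁻⁴.
Δρ = 1024 × (8.784 × 10⁻⁴) = +0.90 kg m⁻³.
Positive Δρ: denser below, stable.

+0.90 kg m⁻³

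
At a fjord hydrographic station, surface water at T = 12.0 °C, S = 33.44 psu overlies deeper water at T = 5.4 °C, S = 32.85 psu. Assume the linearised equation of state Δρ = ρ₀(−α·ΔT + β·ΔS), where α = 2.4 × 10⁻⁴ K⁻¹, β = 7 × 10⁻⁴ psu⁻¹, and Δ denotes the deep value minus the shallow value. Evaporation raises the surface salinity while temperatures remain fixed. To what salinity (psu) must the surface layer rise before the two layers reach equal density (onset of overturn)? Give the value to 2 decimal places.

Neutral buoyancy requires −α(T_deep − T_surf) + β(S_deep − S_surf′) = 0.
S_surf′ = S_deep − (α/β)·ΔT = 32.85 − (2.4 × 10⁻⁴/7 × 10⁻⁴)·(-6.6) = 35.1129 psu.
Increase required: 35.1129 − 33.44 = 1.6729 psu.

35.11 psu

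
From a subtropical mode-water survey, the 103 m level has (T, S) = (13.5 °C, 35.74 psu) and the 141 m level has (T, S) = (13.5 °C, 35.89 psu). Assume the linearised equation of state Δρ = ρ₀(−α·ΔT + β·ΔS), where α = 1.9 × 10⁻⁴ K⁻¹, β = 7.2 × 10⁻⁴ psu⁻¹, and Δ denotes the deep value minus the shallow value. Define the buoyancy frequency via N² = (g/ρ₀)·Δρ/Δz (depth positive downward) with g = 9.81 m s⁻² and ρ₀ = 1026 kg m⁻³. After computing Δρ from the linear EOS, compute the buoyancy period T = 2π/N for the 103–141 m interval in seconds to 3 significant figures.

1.19 × 10³ s

ΔT = +0.0 K, ΔS = +0.15 psu (deep − shallow).
Δρ/ρ₀ = −αΔT + βΔS = 0 + 1.08 × 10⁻⁴ = 1.08 × 10⁻⁴, so Δρ ≈ 0.1108 kg m⁻³.
N² = (g/ρ₀)·Δρ/Δz = g·(Δρ/ρ₀)/Δz = 9.81 × 1.08 × 10⁻⁴ / 38 = 2.7881 × 10⁻⁵ s⁻².
N = √(2.7881 × 10⁻⁵) = 5.2802 × 10⁻³ rad s⁻¹ → T = 2π/N = 1.1900 × 10³ s ≈ 1.19 × 10³ s.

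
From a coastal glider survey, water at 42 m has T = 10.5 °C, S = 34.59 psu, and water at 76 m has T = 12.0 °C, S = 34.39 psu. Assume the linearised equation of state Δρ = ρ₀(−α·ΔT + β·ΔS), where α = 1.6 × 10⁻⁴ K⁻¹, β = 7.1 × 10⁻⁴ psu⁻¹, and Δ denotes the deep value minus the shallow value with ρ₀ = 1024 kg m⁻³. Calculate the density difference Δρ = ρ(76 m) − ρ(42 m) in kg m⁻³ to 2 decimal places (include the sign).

-0.39 kg m⁻³

ΔT = +1.5 K, ΔS = -0.20 psu (deep − shallow).
Δρ/ρ₀ = −(1.6 × 10⁻⁴)(+1.5) + (7.1 × 10⁻⁴)(-0.20) = -3.82 × 10⁻⁴.
Δρ = 1024 × (-3.82 × 10⁻⁴) = -0.39 kg m⁻³.
Negative Δρ: lighter below, statically unstable.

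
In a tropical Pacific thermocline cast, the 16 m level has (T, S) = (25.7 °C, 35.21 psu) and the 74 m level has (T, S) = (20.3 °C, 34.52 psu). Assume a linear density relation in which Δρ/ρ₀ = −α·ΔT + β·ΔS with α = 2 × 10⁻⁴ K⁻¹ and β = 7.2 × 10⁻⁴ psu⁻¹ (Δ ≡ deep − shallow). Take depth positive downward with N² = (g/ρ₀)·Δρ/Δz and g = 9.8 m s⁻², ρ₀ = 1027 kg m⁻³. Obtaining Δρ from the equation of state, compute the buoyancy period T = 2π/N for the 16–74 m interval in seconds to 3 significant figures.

ΔT = -5.4 K, ΔS = -0.69 psu (deep − shallow).
Δρ/ρ₀ = −αΔT + βΔS = 1.08 × 10⁻³ − 4.968 × 10⁻⁴ = 5.832 × 10⁻⁴, so Δρ ≈ 0.5989 kg m⁻³.
N² = (g/ρ₀)·Δρ/Δz = g·(Δρ/ρ₀)/Δz = 9.8 × 5.832 × 10⁻⁴ / 58 = 9.8541 × 10⁻⁵ s⁻².
N = √(9.8541 × 10⁻⁵) = 9.9268 × 10⁻³ rad s⁻¹ → T = 2π/N = 632.95 s ≈ 633 s.

633 s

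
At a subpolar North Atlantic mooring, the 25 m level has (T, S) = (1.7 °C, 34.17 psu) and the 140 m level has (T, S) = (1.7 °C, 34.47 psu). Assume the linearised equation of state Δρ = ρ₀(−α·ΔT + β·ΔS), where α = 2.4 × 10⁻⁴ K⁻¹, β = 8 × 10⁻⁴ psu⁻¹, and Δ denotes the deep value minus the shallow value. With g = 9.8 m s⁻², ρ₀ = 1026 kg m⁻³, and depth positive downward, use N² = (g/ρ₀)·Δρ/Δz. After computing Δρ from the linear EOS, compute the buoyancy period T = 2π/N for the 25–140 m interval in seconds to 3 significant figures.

ΔT = +0.0 K, ΔS = +0.30 psu (deep − shallow).
Δρ/ρ₀ = −αΔT + βΔS = 0 + 2.40 × 10⁻⁴ = 2.40 × 10⁻⁴, so Δρ ≈ 0.2462 kg m⁻³.
N² = (g/ρ₀)·Δρ/Δz = g·(Δρ/ρ₀)/Δz = 9.8 × 2.40 × 10⁻⁴ / 115 = 2.0452 × 10⁻⁵ s⁻².
N = √(2.0452 × 10⁻⁵) = 4.5224 × 10⁻³ rad s⁻¹ → T = 2π/N = 1.3893 × 10³ s ≈ 1.39 × 10³ s.

1.39 × 10³ s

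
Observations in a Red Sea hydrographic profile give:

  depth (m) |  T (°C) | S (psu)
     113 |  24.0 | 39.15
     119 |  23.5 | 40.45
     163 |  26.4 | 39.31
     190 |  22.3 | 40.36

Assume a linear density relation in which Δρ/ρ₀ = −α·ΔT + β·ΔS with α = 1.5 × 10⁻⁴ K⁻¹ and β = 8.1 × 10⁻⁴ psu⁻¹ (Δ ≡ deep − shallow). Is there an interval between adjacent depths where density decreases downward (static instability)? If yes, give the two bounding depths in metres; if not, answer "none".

119–163 m

Evaluate Δρ/ρ₀ = −αΔT + βΔS across each adjacent pair:
  113–119 m: −αΔT+βΔS = −(1.5 × 10⁻⁴)(-0.5)+(8.1 × 10⁻⁴)(+1.30) = 1.1 × 10⁻³ → stable
  119–163 m: −αΔT+βΔS = −(1.5 × 10⁻⁴)(+2.9)+(8.1 × 10⁻⁴)(-1.14) = -1.4 × 10⁻³ → UNSTABLE
  163–190 m: −αΔT+βΔS = −(1.5 × 10⁻⁴)(-4.1)+(8.1 × 10⁻⁴)(+1.05) = 1.5 × 10⁻³ → stable
The 119–163 m interval has Δρ < 0: lighter water underlies denser water.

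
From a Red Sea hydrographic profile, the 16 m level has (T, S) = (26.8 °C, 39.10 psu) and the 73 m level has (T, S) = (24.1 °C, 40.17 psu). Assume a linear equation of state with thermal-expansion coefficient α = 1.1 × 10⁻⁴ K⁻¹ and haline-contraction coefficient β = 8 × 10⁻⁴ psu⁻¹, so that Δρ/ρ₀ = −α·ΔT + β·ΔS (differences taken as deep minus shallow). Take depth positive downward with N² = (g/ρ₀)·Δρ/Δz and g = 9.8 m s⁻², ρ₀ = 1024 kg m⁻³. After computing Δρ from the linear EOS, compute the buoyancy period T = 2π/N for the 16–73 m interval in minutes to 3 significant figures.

ΔT = -2.7 K, ΔS = +1.07 psu (deep − shallow).
Δρ/ρ₀ = −αΔT + βΔS = 2.97 × 10⁻⁴ + 8.56 × 10⁻⁴ = 1.153 × 10⁻³, so Δρ ≈ 1.181 kg m⁻³.
N² = (g/ρ₀)·Δρ/Δz = g·(Δρ/ρ₀)/Δz = 9.8 × 1.153 × 10⁻³ / 57 = 1.9824 × 10⁻⁴ s⁻².
N = √(1.9824 × 10⁻⁴) = 0.014080 rad s⁻¹ → T = 2π/N = 446.25 s = 7.4375 min ≈ 7.44 min.

7.44 min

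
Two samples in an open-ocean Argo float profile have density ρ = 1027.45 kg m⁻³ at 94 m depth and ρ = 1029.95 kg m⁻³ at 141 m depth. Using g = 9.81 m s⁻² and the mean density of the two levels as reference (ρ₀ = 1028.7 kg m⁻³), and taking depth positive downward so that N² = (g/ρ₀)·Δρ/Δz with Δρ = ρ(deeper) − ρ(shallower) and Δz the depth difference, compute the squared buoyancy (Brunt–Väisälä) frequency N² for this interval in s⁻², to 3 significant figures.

Δρ = 1029.95 − 1027.45 = 2.50 kg m⁻³ over Δz = 141 − 94 = 47 m.
N² = (9.81/1028.7) × (2.50/47) = 5.0725 × 10⁻⁴ s⁻² ≈ 5.07 × 10⁻⁴ s⁻².

5.07 × 10⁻⁴ s⁻²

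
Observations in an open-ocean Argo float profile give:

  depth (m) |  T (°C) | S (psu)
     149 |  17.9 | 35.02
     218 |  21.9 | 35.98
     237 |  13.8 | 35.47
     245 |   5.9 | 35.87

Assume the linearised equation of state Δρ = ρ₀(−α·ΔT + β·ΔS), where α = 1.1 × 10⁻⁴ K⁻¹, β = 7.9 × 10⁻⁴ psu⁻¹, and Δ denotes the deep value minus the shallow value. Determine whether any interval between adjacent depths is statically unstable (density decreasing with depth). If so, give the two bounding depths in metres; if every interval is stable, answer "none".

none

Evaluate Δρ/ρ₀ = −αΔT + βΔS across each adjacent pair:
  149–218 m: −αΔT+βΔS = −(1.1 × 10⁻⁴)(+4.0)+(7.9 × 10⁻⁴)(+0.96) = 3.2 × 10⁻⁴ → stable
  218–237 m: −αΔT+βΔS = −(1.1 × 10⁻⁴)(-8.1)+(7.9 × 10⁻⁴)(-0.51) = 4.9 × 10⁻⁴ → stable
  237–245 m: −αΔT+βΔS = −(1.1 × 10⁻⁴)(-7.9)+(7.9 × 10⁻⁴)(+0.40) = 1.2 × 10⁻³ → stable
Every interval has Δρ > 0: the column is stably stratified throughout.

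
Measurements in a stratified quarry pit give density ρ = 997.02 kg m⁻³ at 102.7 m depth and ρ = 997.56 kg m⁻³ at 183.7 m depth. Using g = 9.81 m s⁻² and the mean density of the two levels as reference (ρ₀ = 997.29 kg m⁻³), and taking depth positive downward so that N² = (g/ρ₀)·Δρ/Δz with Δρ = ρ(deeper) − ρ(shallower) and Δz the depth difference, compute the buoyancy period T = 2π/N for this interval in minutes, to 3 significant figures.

12.9 min

Δρ = 997.56 − 997.02 = 0.54 kg m⁻³ over Δz = 183.7 − 102.7 = 81 m.
N² = (9.81/997.29) × (0.54/81) = 6.5578 × 10⁻⁵ s⁻².
N = √(6.5578 × 10⁻⁵) = 8.0980 × 10⁻³ rad s⁻¹, so T = 2π/N = 775.89 s = 12.931 min ≈ 12.9 min.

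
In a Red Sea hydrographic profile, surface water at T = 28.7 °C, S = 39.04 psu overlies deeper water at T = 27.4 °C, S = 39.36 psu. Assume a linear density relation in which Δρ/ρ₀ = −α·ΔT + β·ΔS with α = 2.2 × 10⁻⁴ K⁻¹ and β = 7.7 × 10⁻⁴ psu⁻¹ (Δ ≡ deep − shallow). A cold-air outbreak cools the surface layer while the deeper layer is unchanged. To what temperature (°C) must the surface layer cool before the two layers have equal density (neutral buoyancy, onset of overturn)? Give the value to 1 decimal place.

26.3 °C

Neutral buoyancy requires Δρ = 0, i.e. −α(T_deep − T_surf′) + β(S_deep − S_surf) = 0.
T_surf′ = T_deep − (β/α)·ΔS = 27.4 − (7.7 × 10⁻⁴/2.2 × 10⁻⁴)·(+0.32) = 26.280 °C.
Cooling required: 28.7 − (26.280) = 2.420 °C.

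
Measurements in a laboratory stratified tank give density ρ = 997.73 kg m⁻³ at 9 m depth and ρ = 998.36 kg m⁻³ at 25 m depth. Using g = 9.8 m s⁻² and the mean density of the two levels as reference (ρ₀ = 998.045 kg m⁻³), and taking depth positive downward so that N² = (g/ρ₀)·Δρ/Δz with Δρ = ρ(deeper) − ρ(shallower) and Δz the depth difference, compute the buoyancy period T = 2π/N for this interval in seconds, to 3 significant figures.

320 s

Δρ = 998.36 − 997.73 = 0.63 kg m⁻³ over Δz = 25 − 9 = 16 m.
N² = (9.8/998.045) × (0.63/16) = 3.8663 × 10⁻⁴ s⁻².
N = √(3.8663 × 10⁻⁴) = 0.019663 rad s⁻¹, so T = 2π/N = 319.54 s ≈ 320 s.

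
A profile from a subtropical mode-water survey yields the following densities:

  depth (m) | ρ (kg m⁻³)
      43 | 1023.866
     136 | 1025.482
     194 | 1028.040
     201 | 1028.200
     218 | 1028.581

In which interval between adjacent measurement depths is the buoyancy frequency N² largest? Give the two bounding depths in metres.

Compute the density gradient over each adjacent pair:
  43–136 m: Δρ/Δz = 1.616/93 = 0.017 kg m⁻⁴
  136–194 m: Δρ/Δz = 2.558/58 = 0.044 kg m⁻⁴
  194–201 m: Δρ/Δz = 0.160/7 = 0.023 kg m⁻⁴
  201–218 m: Δρ/Δz = 0.381/17 = 0.022 kg m⁻⁴
The largest gradient is in the 136–194 m interval — the pycnocline.

136–194 m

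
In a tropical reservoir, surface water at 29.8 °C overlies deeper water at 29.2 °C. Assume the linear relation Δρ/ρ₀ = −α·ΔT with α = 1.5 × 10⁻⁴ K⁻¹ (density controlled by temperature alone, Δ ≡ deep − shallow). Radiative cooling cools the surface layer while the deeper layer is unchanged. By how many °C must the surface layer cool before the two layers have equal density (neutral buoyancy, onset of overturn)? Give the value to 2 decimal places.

0.60 °C

With temperature the only control, equal density requires T_surf′ = T_deep.
T_surf′ = 29.2 °C.
Cooling required: 29.8 − 29.2 = 0.60 °C.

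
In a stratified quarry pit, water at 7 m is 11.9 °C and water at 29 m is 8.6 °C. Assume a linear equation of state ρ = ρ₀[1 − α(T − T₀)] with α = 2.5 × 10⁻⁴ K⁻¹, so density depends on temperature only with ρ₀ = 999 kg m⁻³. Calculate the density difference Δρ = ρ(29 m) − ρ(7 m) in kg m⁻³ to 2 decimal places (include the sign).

ΔT = -3.3 K, Δρ/ρ₀ = −αΔT = 8.25 × 10⁻⁴.
Δρ = 999 × (8.25 × 10⁻⁴) = +0.82 kg m⁻³.
Positive Δρ: denser below, stable.

+0.82 kg m⁻³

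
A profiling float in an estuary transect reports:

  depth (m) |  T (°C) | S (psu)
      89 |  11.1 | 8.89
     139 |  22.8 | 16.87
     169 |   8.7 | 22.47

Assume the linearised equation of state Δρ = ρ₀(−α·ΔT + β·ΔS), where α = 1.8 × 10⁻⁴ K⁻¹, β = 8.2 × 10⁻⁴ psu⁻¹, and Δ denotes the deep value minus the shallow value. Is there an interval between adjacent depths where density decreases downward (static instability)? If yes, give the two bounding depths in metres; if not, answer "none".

Evaluate Δρ/ρ₀ = −αΔT + βΔS across each adjacent pair:
  89–139 m: −αΔT+βΔS = −(1.8 × 10⁻⁴)(+11.7)+(8.2 × 10⁻⁴)(+7.98) = 4.4 × 10⁻³ → stable
  139–169 m: −αΔT+βΔS = −(1.8 × 10⁻⁴)(-14.1)+(8.2 × 10⁻⁴)(+5.60) = 7.1 × 10⁻³ → stable
Every interval has Δρ > 0: the column is stably stratified throughout.

none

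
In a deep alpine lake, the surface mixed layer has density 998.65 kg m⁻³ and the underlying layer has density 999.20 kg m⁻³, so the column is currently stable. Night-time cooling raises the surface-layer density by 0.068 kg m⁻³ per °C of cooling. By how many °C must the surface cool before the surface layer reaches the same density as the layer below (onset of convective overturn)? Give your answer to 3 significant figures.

8.09 °C

Density deficit of the surface layer: 999.20 − 998.65 = 0.55 kg m⁻³.
Required change = 0.55 / 0.068 = 8.09 °C.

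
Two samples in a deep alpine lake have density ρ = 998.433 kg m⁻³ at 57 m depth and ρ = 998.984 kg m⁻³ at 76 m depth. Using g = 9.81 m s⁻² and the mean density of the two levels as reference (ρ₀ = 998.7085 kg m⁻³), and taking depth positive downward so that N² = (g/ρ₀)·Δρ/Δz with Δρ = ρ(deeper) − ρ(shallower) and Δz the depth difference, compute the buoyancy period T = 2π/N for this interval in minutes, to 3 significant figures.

6.20 min

Δρ = 998.984 − 998.433 = 0.551 kg m⁻³ over Δz = 76 − 57 = 19 m.
N² = (9.81/998.7085) × (0.551/19) = 2.8486 × 10⁻⁴ s⁻².
N = √(2.8486 × 10⁻⁴) = 0.016878 rad s⁻¹, so T = 2π/N = 372.27 s = 6.2045 min ≈ 6.20 min.
A positive N² confirms static stability across the interval.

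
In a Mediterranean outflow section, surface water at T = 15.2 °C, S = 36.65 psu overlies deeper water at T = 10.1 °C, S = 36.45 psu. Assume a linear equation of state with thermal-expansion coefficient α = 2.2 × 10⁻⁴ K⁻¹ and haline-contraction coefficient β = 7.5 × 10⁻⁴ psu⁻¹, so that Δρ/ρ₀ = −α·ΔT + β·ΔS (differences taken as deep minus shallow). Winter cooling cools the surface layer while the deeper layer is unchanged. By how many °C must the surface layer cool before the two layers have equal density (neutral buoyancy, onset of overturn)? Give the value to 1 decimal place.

4.4 °C

Neutral buoyancy requires Δρ = 0, i.e. −α(T_deep − T_surf′) + β(S_deep − S_surf) = 0.
T_surf′ = T_deep − (β/α)·ΔS = 10.1 − (7.5 × 10⁻⁴/2.2 × 10⁻⁴)·(-0.20) = 10.782 °C.
Cooling required: 15.2 − (10.782) = 4.418 °C.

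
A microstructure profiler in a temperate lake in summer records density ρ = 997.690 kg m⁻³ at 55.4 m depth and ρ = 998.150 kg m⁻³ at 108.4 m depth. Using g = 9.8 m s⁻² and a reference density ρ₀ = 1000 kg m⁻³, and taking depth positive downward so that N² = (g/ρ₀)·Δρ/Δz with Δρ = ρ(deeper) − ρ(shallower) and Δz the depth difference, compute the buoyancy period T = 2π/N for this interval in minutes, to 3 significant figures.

11.4 min

Δρ = 998.150 − 997.690 = 0.460 kg m⁻³ over Δz = 108.4 − 55.4 = 53 m.
N² = (9.8/1000) × (0.460/53) = 8.5057 × 10⁻⁵ s⁻².
N = √(8.5057 × 10⁻⁵) = 9.2226 × 10⁻³ rad s⁻¹, so T = 2π/N = 681.28 s = 11.355 min ≈ 11.4 min.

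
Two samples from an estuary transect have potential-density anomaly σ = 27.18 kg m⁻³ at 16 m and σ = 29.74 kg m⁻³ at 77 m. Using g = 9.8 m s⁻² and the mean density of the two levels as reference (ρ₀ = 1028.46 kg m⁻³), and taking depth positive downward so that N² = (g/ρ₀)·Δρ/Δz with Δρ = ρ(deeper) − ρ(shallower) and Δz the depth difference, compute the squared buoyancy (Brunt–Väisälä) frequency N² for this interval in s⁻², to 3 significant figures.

Δρ = 1029.74 − 1027.18 = 2.56 kg m⁻³ over Δz = 77 − 16 = 61 m.
N² = (9.8/1028.46) × (2.56/61) = 3.9990 × 10⁻⁴ s⁻² ≈ 4.00 × 10⁻⁴ s⁻².

4.00 × 10⁻⁴ s⁻²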